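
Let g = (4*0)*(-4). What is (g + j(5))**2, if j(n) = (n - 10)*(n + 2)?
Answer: 1225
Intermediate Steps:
j(n) = (-10 + n)*(2 + n)
g = 0 (g = 0*(-4) = 0)
(g + j(5))**2 = (0 + (-20 + 5**2 - 8*5))**2 = (0 + (-20 + 25 - 40))**2 = (0 - 35)**2 = (-35)**2 = 1225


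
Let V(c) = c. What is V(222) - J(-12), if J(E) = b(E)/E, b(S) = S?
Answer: 221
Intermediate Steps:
J(E) = 1 (J(E) = E/E = 1)
V(222) - J(-12) = 222 - 1*1 = 222 - 1 = 221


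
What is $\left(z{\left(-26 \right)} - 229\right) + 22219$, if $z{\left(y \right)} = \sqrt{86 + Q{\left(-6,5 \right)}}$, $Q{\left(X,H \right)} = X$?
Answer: $21990 + 4 \sqrt{5} \approx 21999.0$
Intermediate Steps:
$z{\left(y \right)} = 4 \sqrt{5}$ ($z{\left(y \right)} = \sqrt{86 - 6} = \sqrt{80} = 4 \sqrt{5}$)
$\left(z{\left(-26 \right)} - 229\right) + 22219 = \left(4 \sqrt{5} - 229\right) + 22219 = \left(-229 + 4 \sqrt{5}\right) + 22219 = 21990 + 4 \sqrt{5}$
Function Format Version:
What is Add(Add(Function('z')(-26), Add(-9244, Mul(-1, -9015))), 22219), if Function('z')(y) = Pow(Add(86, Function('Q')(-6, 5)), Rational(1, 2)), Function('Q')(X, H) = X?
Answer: Add(21990, Mul(4, Pow(5, Rational(1, 2)))) ≈ 21999.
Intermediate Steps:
Function('z')(y) = Mul(4, Pow(5, Rational(1, 2))) (Function('z')(y) = Pow(Add(86, -6), Rational(1, 2)) = Pow(80, Rational(1, 2)) = Mul(4, Pow(5, Rational(1, 2))))
Add(Add(Function('z')(-26), Add(-9244, Mul(-1, -9015))), 22219) = Add(Add(Mul(4, Pow(5, Rational(1, 2))), Add(-9244, Mul(-1, -9015))), 22219) = Add(Add(Mul(4, Pow(5, Rational(1, 2))), Add(-9244, 9015)), 22219) = Add(Add(Mul(4, Pow(5, Rational(1, 2))), -229), 22219) = Add(Add(-229, Mul(4, Pow(5, Rational(1, 2)))), 22219) = Add(21990, Mul(4, Pow(5, Rational(1, 2))))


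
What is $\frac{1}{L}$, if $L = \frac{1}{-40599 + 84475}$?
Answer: $43876$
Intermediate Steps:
$L = \frac{1}{43876} \approx 2.2792 \cdot 10^{-5}$
$\frac{1}{L} = \frac{1}{\frac{1}{43876}} = 43876$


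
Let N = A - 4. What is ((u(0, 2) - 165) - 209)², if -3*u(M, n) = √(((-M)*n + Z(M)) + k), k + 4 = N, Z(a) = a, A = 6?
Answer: (1122 + I*√2)²/9 ≈ 1.3988e+5 + 352.61*I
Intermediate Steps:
N = 2 (N = 6 - 4 = 2)
k = -2 (k = -4 + 2 = -2)
u(M, n) = -√(-2 + M - M*n)/3 (u(M, n) = -√(((-M)*n + M) - 2)/3 = -√((-M*n + M) - 2)/3 = -√((M - M*n) - 2)/3 = -√(-2 + M - M*n)/3)
((u(0, 2) - 165) - 209)² = ((-√(-2 + 0 - 1*0*2)/3 - 165) - 209)² = ((-√(-2 + 0 + 0)/3 - 165) - 209)² = ((-I*√2/3 - 165) - 209)² = ((-165 - I*√2/3) - 209)² = (-374 - I*√2/3)²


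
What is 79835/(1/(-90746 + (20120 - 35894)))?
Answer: -8504024200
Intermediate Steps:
79835/(1/(-90746 + (20120 - 35894))) = 79835/(1/(-90746 - 15774)) = 79835/(1/(-106520)) = 79835/(-1/106520) = 79835*(-106520) = -8504024200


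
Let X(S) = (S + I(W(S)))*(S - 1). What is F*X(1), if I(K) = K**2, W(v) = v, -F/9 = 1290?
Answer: 0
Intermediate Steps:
F = -11610 (F = -9*1290 = -11610)
X(S) = (-1 + S)*(S + S**2) (X(S) = (S + S**2)*(S - 1) = (S + S**2)*(-1 + S) = (-1 + S)*(S + S**2))
F*X(1) = -11610*(1**3 - 1*1) = -11610*(1 - 1) = -11610*0 = 0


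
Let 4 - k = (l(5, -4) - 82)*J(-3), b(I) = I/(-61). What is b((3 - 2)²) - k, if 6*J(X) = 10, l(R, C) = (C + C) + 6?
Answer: -8785/61 ≈ -144.02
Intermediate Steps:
l(R, C) = 6 + 2*C (l(R, C) = 2*C + 6 = 6 + 2*C)
J(X) = 5/3 (J(X) = (⅙)*10 = 5/3)
b(I) = -I/61 (b(I) = I*(-1/61) = -I/61)
k = 144 (k = 4 - ((6 + 2*(-4)) - 82)*5/3 = 4 - ((6 - 8) - 82)*5/3 = 4 - (-2 - 82)*5/3 = 4 - (-84)*5/3 = 4 - 1*(-140) = 4 + 140 = 144)
b((3 - 2)²) - k = -(3 - 2)²/61 - 1*144 = -1/61*1² - 144 = -1/61*1 - 144 = -1/61 - 144 = -8785/61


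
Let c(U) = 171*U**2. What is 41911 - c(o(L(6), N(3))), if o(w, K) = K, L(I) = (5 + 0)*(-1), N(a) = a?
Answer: 40372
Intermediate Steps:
L(I) = -5 (L(I) = 5*(-1) = -5)
41911 - c(o(L(6), N(3))) = 41911 - 171*3**2 = 41911 - 171*9 = 41911 - 1*1539 = 41911 - 1539 = 40372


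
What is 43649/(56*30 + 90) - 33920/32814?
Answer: 228709981/9680130 ≈ 23.627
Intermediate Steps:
43649/(56*30 + 90) - 33920/32814 = 43649/(1680 + 90) - 33920*1/32814 = 43649/1770 - 16960/16407 = 228709981/9680130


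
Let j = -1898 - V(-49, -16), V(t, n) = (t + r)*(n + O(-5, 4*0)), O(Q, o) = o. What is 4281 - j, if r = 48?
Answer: 6195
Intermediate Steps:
V(t, n) = n*(48 + t) (V(t, n) = (t + 48)*(n + 4*0) = (48 + t)*(n + 0) = (48 + t)*n = n*(48 + t))
j = -1914 (j = -1898 - (-16)*(48 - 49) = -1898 - (-16)*(-1) = -1898 - 1*16 = -1898 - 16 = -1914)
4281 - j = 4281 - 1*(-1914) = 4281 + 1914 = 6195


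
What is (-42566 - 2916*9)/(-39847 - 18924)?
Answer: 68810/58771 ≈ 1.1708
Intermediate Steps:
(-42566 - 2916*9)/(-39847 - 18924) = (-42566 - 26244)/(-58771) = -68810*(-1/58771) = 68810/58771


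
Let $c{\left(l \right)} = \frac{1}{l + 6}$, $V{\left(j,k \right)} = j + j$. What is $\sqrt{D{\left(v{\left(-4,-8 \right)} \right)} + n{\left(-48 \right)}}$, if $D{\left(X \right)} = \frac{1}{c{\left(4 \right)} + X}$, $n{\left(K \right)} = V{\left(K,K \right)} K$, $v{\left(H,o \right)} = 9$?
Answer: $\frac{\sqrt{38159758}}{91} \approx 67.883$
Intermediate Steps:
$V{\left(j,k \right)} = 2 j$
$n{\left(K \right)} = 2 K^{2}$ ($n{\left(K \right)} = 2 K K = 2 K^{2}$)
$c{\left(l \right)} = \frac{1}{6 + l}$
$D{\left(X \right)} = \frac{1}{\frac{1}{10} + X}$ ($D{\left(X \right)} = \frac{1}{\frac{1}{6 + 4} + X} = \frac{1}{\frac{1}{10} + X}$)
$\sqrt{D{\left(v{\left(-4,-8 \right)} \right)} + n{\left(-48 \right)}} = \sqrt{\frac{10}{1 + 10 \cdot 9} + 2 \left(-48\right)^{2}} = \sqrt{\frac{10}{1 + 90} + 2 \cdot 2304} = \sqrt{\frac{10}{91} + 4608} = \sqrt{\frac{419338}{91}} = \frac{\sqrt{38159758}}{91}$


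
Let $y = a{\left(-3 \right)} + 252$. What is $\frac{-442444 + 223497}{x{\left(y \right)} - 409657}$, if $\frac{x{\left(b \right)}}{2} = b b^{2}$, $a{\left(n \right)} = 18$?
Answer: $- \frac{218947}{38956343} \approx -0.0056203$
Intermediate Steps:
$y = 270$ ($y = 18 + 252 = 270$)
$x{\left(b \right)} = 2 b^{3}$ ($x{\left(b \right)} = 2 b b^{2} = 2 b^{3}$)
$\frac{-442444 + 223497}{x{\left(y \right)} - 409657} = \frac{-442444 + 223497}{2 \cdot 270^{3} - 409657} = - \frac{218947}{2 \cdot 19683000 - 409657} = - \frac{218947}{39366000 - 409657} = - \frac{218947}{38956343}$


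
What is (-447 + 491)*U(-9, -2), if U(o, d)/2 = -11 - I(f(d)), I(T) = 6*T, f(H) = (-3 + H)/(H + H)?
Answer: -1628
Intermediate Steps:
f(H) = (-3 + H)/(2*H) (f(H) = (-3 + H)/((2*H)) = (-3 + H)*(1/(2*H)) = (-3 + H)/(2*H))
U(o, d) = -22 - 6*(-3 + d)/d (U(o, d) = 2*(-11 - 6*(-3 + d)/(2*d)) = 2*(-11 - 3*(-3 + d)/d) = -22 - 6*(-3 + d)/d)
(-447 + 491)*U(-9, -2) = (-447 + 491)*(-28 + 18/(-2)) = 44*(-28 + 18*(-½)) = 44*(-28 - 9) = 44*(-37) = -1628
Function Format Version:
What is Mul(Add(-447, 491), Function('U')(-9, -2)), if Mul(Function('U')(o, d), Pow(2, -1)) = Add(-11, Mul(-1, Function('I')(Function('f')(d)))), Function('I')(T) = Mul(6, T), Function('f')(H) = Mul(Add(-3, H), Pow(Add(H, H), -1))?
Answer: -1628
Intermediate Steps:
Function('f')(H) = Mul(Rational(1, 2), Pow(H, -1), Add(-3, H)) (Function('f')(H) = Mul(Add(-3, H), Pow(Mul(2, H), -1)) = Mul(Add(-3, H), Mul(Rational(1, 2), Pow(H, -1))) = Mul(Rational(1, 2), Pow(H, -1), Add(-3, H)))
Function('U')(o, d) = Add(-22, Mul(-6, Pow(d, -1), Add(-3, d))) (Function('U')(o, d) = Mul(2, Add(-11, Mul(-1, Mul(6, Mul(Rational(1, 2), Pow(d, -1), Add(-3, d)))))) = Mul(2, Add(-11, Mul(-1, Mul(3, Pow(d, -1), Add(-3, d))))) = Mul(2, Add(-11, Mul(-3, Pow(d, -1), Add(-3, d)))) = Add(-22, Mul(-6, Pow(d, -1), Add(-3, d))))
Mul(Add(-447, 491), Function('U')(-9, -2)) = Mul(Add(-447, 491), Add(-28, Mul(18, Pow(-2, -1)))) = Mul(44, Add(-28, Mul(18, Rational(-1, 2)))) = Mul(44, Add(-28, -9)) = Mul(44, -37) = -1628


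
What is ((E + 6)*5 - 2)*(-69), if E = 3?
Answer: -2967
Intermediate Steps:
((E + 6)*5 - 2)*(-69) = ((3 + 6)*5 - 2)*(-69) = (9*5 - 2)*(-69) = (45 - 2)*(-69) = 43*(-69) = -2967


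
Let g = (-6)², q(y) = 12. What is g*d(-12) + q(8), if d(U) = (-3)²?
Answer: 336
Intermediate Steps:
d(U) = 9
g = 36
g*d(-12) + q(8) = 36*9 + 12 = 324 + 12 = 336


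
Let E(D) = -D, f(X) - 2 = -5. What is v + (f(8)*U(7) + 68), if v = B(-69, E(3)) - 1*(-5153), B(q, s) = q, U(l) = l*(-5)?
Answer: 5257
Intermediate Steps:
U(l) = -5*l
f(X) = -3 (f(X) = 2 - 5 = -3)
v = 5084 (v = -69 - 1*(-5153) = -69 + 5153 = 5084)
v + (f(8)*U(7) + 68) = 5084 + (-(-15)*7 + 68) = 5084 + (-3*(-35) + 68) = 5084 + (105 + 68) = 5084 + 173 = 5257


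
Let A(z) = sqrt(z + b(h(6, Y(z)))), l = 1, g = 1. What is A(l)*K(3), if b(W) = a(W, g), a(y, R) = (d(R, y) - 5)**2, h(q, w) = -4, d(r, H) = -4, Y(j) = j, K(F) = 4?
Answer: 4*sqrt(82) ≈ 36.222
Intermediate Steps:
a(y, R) = 81 (a(y, R) = (-4 - 5)**2 = (-9)**2 = 81)
b(W) = 81
A(z) = sqrt(81 + z) (A(z) = sqrt(z + 81) = sqrt(81 + z))
A(l)*K(3) = sqrt(81 + 1)*4 = sqrt(82)*4 = 4*sqrt(82)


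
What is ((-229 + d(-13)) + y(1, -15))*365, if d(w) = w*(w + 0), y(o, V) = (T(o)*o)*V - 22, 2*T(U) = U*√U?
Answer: -65335/2 ≈ -32668.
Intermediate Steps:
T(U) = U^(3/2)/2 (T(U) = (U*√U)/2 = U^(3/2)/2)
y(o, V) = -22 + V*o^(5/2)/2 (y(o, V) = ((o^(3/2)/2)*o)*V - 22 = (o^(5/2)/2)*V - 22 = V*o^(5/2)/2 - 22 = -22 + V*o^(5/2)/2)
d(w) = w² (d(w) = w*w = w²)
((-229 + d(-13)) + y(1, -15))*365 = ((-229 + (-13)²) + (-22 + (½)*(-15)*1^(5/2)))*365 = ((-229 + 169) + (-22 + (½)*(-15)*1))*365 = (-60 + (-22 - 15/2))*365 = (-60 - 59/2)*365 = -179/2*365 = -65335/2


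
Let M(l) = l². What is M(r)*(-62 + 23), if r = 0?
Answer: 0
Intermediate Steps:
M(r)*(-62 + 23) = 0²*(-62 + 23) = 0*(-39) = 0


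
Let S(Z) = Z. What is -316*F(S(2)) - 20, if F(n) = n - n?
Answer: -20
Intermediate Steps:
F(n) = 0
-316*F(S(2)) - 20 = -316*0 - 20 = 0 - 20 = -20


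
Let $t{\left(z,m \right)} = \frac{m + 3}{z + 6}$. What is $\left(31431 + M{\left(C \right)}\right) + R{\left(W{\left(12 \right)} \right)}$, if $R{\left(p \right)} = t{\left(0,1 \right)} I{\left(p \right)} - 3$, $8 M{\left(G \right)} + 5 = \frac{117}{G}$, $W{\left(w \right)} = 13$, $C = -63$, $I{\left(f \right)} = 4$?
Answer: $\frac{660026}{21} \approx 31430.0$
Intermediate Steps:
$t{\left(z,m \right)} = \frac{3 + m}{6 + z}$
$M{\left(G \right)} = - \frac{5}{8} + \frac{117}{8 G}$ ($M{\left(G \right)} = - \frac{5}{8} + \frac{117 \frac{1}{G}}{8} = - \frac{5}{8} + \frac{117}{8 G}$)
$R{\left(p \right)} = - \frac{1}{3}$ ($R{\left(p \right)} = \frac{3 + 1}{6 + 0} \cdot 4 - 3 = \frac{1}{6} \cdot 4 \cdot 4 - 3 = \frac{2}{3} \cdot 4 - 3 = \frac{8}{3} - 3 = - \frac{1}{3}$)
$\left(31431 + M{\left(C \right)}\right) + R{\left(W{\left(12 \right)} \right)} = \left(31431 + \frac{117 - -315}{8 \left(-63\right)}\right) - \frac{1}{3} = \left(31431 + \frac{1}{8} \left(- \frac{1}{63}\right) \left(117 + 315\right)\right) - \frac{1}{3} = \left(31431 + \frac{1}{8} \left(- \frac{1}{63}\right) 432\right) - \frac{1}{3} = \left(31431 - \frac{6}{7}\right) - \frac{1}{3} = \frac{220011}{7} - \frac{1}{3} = \frac{660026}{21}$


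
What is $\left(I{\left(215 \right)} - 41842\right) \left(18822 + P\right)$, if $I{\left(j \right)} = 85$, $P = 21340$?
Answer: $-1677044634$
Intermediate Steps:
$\left(I{\left(215 \right)} - 41842\right) \left(18822 + P\right) = \left(85 - 41842\right) \left(18822 + 21340\right) = \left(-41757\right) 40162 = -1677044634$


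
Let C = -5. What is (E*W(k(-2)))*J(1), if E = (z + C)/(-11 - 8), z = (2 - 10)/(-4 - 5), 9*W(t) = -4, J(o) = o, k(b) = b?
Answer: -148/1539 ≈ -0.096166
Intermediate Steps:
W(t) = -4/9 (W(t) = (⅑)*(-4) = -4/9)
z = 8/9 (z = -8/(-9) = -8*(-⅑) = 8/9 ≈ 0.88889)
E = 37/171 (E = (8/9 - 5)/(-11 - 8) = -37/9/(-19) = -37/9*(-1/19) = 37/171 ≈ 0.21637)
(E*W(k(-2)))*J(1) = ((37/171)*(-4/9))*1 = -148/1539*1 = -148/1539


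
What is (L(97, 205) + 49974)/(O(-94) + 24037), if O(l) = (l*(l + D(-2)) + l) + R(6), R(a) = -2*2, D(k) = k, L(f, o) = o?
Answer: 50179/32963 ≈ 1.5223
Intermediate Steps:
R(a) = -4
O(l) = -4 + l + l*(-2 + l) (O(l) = (l*(l - 2) + l) - 4 = (l*(-2 + l) + l) - 4 = (l + l*(-2 + l)) - 4 = -4 + l + l*(-2 + l))
(L(97, 205) + 49974)/(O(-94) + 24037) = (205 + 49974)/((-4 + (-94)**2 - 1*(-94)) + 24037) = 50179/((-4 + 8836 + 94) + 24037) = 50179/(8926 + 24037) = 50179/32963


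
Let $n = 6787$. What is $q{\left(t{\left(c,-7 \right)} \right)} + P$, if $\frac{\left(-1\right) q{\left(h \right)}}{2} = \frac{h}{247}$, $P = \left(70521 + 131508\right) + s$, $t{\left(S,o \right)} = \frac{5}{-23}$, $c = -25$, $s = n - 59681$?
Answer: $\frac{847235945}{5681} \approx 1.4914 \cdot 10^{5}$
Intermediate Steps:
$s = -52894$ ($s = 6787 - 59681 = -52894$)
$t{\left(S,o \right)} = - \frac{5}{23}$ ($t{\left(S,o \right)} = 5 \left(- \frac{1}{23}\right) = - \frac{5}{23}$)
$P = 149135$ ($P = \left(70521 + 131508\right) - 52894 = 202029 - 52894 = 149135$)
$q{\left(h \right)} = - \frac{2 h}{247}$ ($q{\left(h \right)} = - 2 \frac{h}{247} = - \frac{2 h}{247}$)
$q{\left(t{\left(c,-7 \right)} \right)} + P = \left(- \frac{2}{247}\right) \left(- \frac{5}{23}\right) + 149135 = \frac{10}{5681} + 149135 = \frac{847235945}{5681}$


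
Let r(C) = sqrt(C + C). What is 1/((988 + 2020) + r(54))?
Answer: 752/2261989 - 3*sqrt(3)/4523978 ≈ 0.00033130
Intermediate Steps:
r(C) = sqrt(2)*sqrt(C) (r(C) = sqrt(2*C) = sqrt(2)*sqrt(C))
1/((988 + 2020) + r(54)) = 1/((988 + 2020) + sqrt(2)*sqrt(54)) = 1/(3008 + sqrt(2)*(3*sqrt(6))) = 1/(3008 + 6*sqrt(3))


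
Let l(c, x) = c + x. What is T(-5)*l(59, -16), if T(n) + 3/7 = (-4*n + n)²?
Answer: 67596/7 ≈ 9656.6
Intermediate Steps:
T(n) = -3/7 + 9*n² (T(n) = -3/7 + (-4*n + n)² = -3/7 + (-3*n)² = -3/7 + 9*n²)
T(-5)*l(59, -16) = (-3/7 + 9*(-5)²)*(59 - 16) = (-3/7 + 9*25)*43 = (-3/7 + 225)*43 = (1572/7)*43 = 67596/7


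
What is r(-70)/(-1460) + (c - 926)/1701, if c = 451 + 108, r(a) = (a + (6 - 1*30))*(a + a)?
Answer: -1146049/124173 ≈ -9.2295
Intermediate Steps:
r(a) = 2*a*(-24 + a) (r(a) = (a + (6 - 30))*(2*a) = (a - 24)*(2*a) = (-24 + a)*(2*a) = 2*a*(-24 + a))
c = 559
r(-70)/(-1460) + (c - 926)/1701 = (2*(-70)*(-24 - 70))/(-1460) + (559 - 926)/1701 = (2*(-70)*(-94))*(-1/1460) - 367*1/1701 = 13160*(-1/1460) - 367/1701 = -658/73 - 367/1701 = -1146049/124173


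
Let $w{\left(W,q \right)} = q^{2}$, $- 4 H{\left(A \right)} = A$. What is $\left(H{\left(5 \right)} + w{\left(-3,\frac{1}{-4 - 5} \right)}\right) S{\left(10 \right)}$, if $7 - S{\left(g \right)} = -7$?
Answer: $- \frac{2807}{162} \approx -17.327$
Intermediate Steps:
$H{\left(A \right)} = - \frac{A}{4}$
$S{\left(g \right)} = 14$ ($S{\left(g \right)} = 7 - -7 = 7 + 7 = 14$)
$\left(H{\left(5 \right)} + w{\left(-3,\frac{1}{-4 - 5} \right)}\right) S{\left(10 \right)} = \left(\left(- \frac{1}{4}\right) 5 + \left(\frac{1}{-4 - 5}\right)^{2}\right) 14 = \left(- \frac{5}{4} + \left(\frac{1}{-9}\right)^{2}\right) 14 = \left(- \frac{5}{4} + \left(- \frac{1}{9}\right)^{2}\right) 14 = \left(- \frac{5}{4} + \frac{1}{81}\right) 14 = \left(- \frac{401}{324}\right) 14 = - \frac{2807}{162}$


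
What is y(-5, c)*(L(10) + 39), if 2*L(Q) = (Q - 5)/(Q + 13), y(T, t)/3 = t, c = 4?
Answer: 10794/23 ≈ 469.30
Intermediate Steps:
y(T, t) = 3*t
L(Q) = (-5 + Q)/(2*(13 + Q)) (L(Q) = ((Q - 5)/(Q + 13))/2 = ((-5 + Q)/(13 + Q))/2 = (-5 + Q)/(2*(13 + Q)))
y(-5, c)*(L(10) + 39) = (3*4)*((-5 + 10)/(2*(13 + 10)) + 39) = 12*((1/2)*5/23 + 39) = 12*((1/2)*(1/23)*5 + 39) = 12*(5/46 + 39) = 12*(1799/46) = 10794/23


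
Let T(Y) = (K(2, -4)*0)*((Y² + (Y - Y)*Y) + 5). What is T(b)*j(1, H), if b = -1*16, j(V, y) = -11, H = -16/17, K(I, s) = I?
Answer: 0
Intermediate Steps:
H = -16/17 (H = -16*1/17 = -16/17 ≈ -0.94118)
b = -16
T(Y) = 0 (T(Y) = (2*0)*((Y² + (Y - Y)*Y) + 5) = 0*((Y² + 0*Y) + 5) = 0*((Y² + 0) + 5) = 0*(Y² + 5) = 0*(5 + Y²) = 0)
T(b)*j(1, H) = 0*(-11) = 0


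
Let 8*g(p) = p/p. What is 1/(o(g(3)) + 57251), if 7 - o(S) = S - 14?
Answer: 8/458175 ≈ 1.7461e-5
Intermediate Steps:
g(p) = ⅛ (g(p) = (p/p)/8 = (⅛)*1 = ⅛)
o(S) = 21 - S (o(S) = 7 - (S - 14) = 7 - (-14 + S) = 7 + (14 - S) = 21 - S)
1/(o(g(3)) + 57251) = 1/((21 - 1*⅛) + 57251) = 1/((21 - ⅛) + 57251) = 1/(167/8 + 57251) = 1/(458175/8) = 8/458175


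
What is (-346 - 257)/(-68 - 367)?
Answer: 201/145 ≈ 1.3862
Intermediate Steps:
(-346 - 257)/(-68 - 367) = -603/(-435) = -603*(-1/435) = 201/145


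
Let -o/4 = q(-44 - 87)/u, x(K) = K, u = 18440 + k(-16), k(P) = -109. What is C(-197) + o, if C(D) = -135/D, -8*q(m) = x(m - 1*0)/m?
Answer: 4949567/7222414 ≈ 0.68531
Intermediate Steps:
u = 18331 (u = 18440 - 109 = 18331)
q(m) = -⅛ (q(m) = -(m - 1*0)/(8*m) = -(m + 0)/(8*m) = -m/(8*m) = -⅛*1 = -⅛)
o = 1/36662 (o = -(-1)/(2*18331) = -4*(-1/146648) = 1/36662 ≈ 2.7276e-5)
C(-197) + o = -135/(-197) + 1/36662 = -135*(-1/197) + 1/36662 = 135/197 + 1/36662 = 4949567/7222414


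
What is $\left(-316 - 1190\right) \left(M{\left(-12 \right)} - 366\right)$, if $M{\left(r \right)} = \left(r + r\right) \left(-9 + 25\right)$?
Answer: $1129500$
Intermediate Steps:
$M{\left(r \right)} = 32 r$ ($M{\left(r \right)} = 2 r 16 = 32 r$)
$\left(-316 - 1190\right) \left(M{\left(-12 \right)} - 366\right) = \left(-316 - 1190\right) \left(32 \left(-12\right) - 366\right) = - 1506 \left(-384 - 366\right) = \left(-1506\right) \left(-750\right) = 1129500$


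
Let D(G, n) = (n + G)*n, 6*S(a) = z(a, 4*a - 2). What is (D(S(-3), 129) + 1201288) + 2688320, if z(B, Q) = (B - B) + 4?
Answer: 3906335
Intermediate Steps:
z(B, Q) = 4 (z(B, Q) = 0 + 4 = 4)
S(a) = ⅔ (S(a) = (⅙)*4 = ⅔)
D(G, n) = n*(G + n) (D(G, n) = (G + n)*n = n*(G + n))
(D(S(-3), 129) + 1201288) + 2688320 = (129*(⅔ + 129) + 1201288) + 2688320 = (129*(389/3) + 1201288) + 2688320 = (16727 + 1201288) + 2688320 = 1218015 + 2688320 = 3906335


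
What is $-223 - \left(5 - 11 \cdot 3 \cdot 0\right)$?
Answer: $-228$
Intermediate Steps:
$-223 - \left(5 - 11 \cdot 3 \cdot 0\right) = -223 + \left(11 \cdot 0 - 5\right) = -223 + \left(0 - 5\right) = -223 - 5 = -228$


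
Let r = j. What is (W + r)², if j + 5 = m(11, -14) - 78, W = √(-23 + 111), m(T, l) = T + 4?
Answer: 4712 - 272*√22 ≈ 3436.2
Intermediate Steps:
m(T, l) = 4 + T
W = 2*√22 (W = √88 = 2*√22 ≈ 9.3808)
j = -68 (j = -5 + ((4 + 11) - 78) = -5 + (15 - 78) = -5 - 63 = -68)
r = -68
(W + r)² = (2*√22 - 68)² = (-68 + 2*√22)²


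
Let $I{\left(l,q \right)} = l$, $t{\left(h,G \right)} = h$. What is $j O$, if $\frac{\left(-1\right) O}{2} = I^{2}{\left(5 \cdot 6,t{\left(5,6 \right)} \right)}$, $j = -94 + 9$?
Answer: $153000$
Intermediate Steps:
$j = -85$
$O = -1800$ ($O = - 2 \left(5 \cdot 6\right)^{2} = - 2 \cdot 30^{2} = \left(-2\right) 900 = -1800$)
$j O = \left(-85\right) \left(-1800\right) = 153000$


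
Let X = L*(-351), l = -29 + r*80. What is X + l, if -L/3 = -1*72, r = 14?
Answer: -74725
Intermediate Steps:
L = 216 (L = -(-3)*72 = -3*(-72) = 216)
l = 1091 (l = -29 + 14*80 = -29 + 1120 = 1091)
X = -75816 (X = 216*(-351) = -75816)
X + l = -75816 + 1091 = -74725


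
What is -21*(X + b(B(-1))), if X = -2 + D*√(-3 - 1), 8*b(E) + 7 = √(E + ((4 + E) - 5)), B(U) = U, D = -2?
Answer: 483/8 + 84*I - 21*I*√3/8 ≈ 60.375 + 79.453*I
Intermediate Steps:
b(E) = -7/8 + √(-1 + 2*E)/8 (b(E) = -7/8 + √(E + ((4 + E) - 5))/8 = -7/8 + √(E + (-1 + E))/8 = -7/8 + √(-1 + 2*E)/8)
X = -2 - 4*I (X = -2 - 2*√(-3 - 1) = -2 - 4*I ≈ -2.0 - 4.0*I)
-21*(X + b(B(-1))) = -21*((-2 - 4*I) + (-7/8 + √(-1 + 2*(-1))/8)) = -21*((-2 - 4*I) + (-7/8 + √(-1 - 2)/8)) = -21*((-2 - 4*I) + (-7/8 + √(-3)/8)) = -21*((-2 - 4*I) + (-7/8 + (I*√3)/8)) = -21*((-2 - 4*I) + (-7/8 + I*√3/8)) = -21*(-23/8 - 4*I + I*√3/8) = 483/8 + 84*I - 21*I*√3/8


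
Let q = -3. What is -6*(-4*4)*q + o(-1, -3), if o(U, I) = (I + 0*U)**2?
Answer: -279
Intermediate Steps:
o(U, I) = I**2 (o(U, I) = (I + 0)**2 = I**2)
-6*(-4*4)*q + o(-1, -3) = -6*(-4*4)*(-3) + (-3)**2 = -(-96)*(-3) + 9 = -6*48 + 9 = -288 + 9 = -279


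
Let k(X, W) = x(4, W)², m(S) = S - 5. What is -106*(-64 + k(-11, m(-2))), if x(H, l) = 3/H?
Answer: 53795/8 ≈ 6724.4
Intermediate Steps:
m(S) = -5 + S
k(X, W) = 9/16 (k(X, W) = (3/4)² = (3*(¼))² = (¾)² = 9/16)
-106*(-64 + k(-11, m(-2))) = -106*(-64 + 9/16) = -106*(-1015/16) = 53795/8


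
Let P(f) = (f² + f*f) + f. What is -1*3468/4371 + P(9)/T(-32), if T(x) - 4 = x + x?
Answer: -106169/29140 ≈ -3.6434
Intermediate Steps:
T(x) = 4 + 2*x (T(x) = 4 + (x + x) = 4 + 2*x)
P(f) = f + 2*f² (P(f) = (f² + f²) + f = 2*f² + f = f + 2*f²)
-1*3468/4371 + P(9)/T(-32) = -1*3468/4371 + (9*(1 + 2*9))/(4 + 2*(-32)) = -3468*1/4371 + (9*(1 + 18))/(4 - 64) = -1156/1457 + (9*19)/(-60) = -1156/1457 + 171*(-1/60) = -1156/1457 - 57/20 = -106169/29140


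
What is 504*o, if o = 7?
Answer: 3528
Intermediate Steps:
504*o = 504*7 = 3528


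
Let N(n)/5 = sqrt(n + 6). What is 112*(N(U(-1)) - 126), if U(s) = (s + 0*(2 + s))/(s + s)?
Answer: -14112 + 280*sqrt(26) ≈ -12684.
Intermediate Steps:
U(s) = 1/2 (U(s) = (s + 0)/((2*s)) = s*(1/(2*s)) = 1/2)
N(n) = 5*sqrt(6 + n) (N(n) = 5*sqrt(n + 6) = 5*sqrt(6 + n))
112*(N(U(-1)) - 126) = 112*(5*sqrt(6 + 1/2) - 126) = 112*(5*sqrt(13/2) - 126) = 112*(5*(sqrt(26)/2) - 126) = 112*(5*sqrt(26)/2 - 126) = 112*(-126 + 5*sqrt(26)/2) = -14112 + 280*sqrt(26)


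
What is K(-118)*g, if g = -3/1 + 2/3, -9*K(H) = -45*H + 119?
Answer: 38003/27 ≈ 1407.5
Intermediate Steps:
K(H) = -119/9 + 5*H (K(H) = -(-45*H + 119)/9 = -(119 - 45*H)/9 = -119/9 + 5*H)
g = -7/3 (g = -3*1 + 2*(1/3) = -3 + 2/3 = -7/3 ≈ -2.3333)
K(-118)*g = (-119/9 + 5*(-118))*(-7/3) = (-119/9 - 590)*(-7/3) = -5429/9*(-7/3) = 38003/27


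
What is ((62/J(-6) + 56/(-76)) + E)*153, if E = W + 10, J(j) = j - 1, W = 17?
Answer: 354195/133 ≈ 2663.1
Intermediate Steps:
J(j) = -1 + j
E = 27 (E = 17 + 10 = 27)
((62/J(-6) + 56/(-76)) + E)*153 = ((62/(-1 - 6) + 56/(-76)) + 27)*153 = ((62/(-7) + 56*(-1/76)) + 27)*153 = ((62*(-⅐) - 14/19) + 27)*153 = ((-62/7 - 14/19) + 27)*153 = (-1276/133 + 27)*153 = (2315/133)*153 = 354195/133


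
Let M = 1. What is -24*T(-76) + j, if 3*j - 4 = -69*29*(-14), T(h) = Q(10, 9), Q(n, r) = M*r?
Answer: 27370/3 ≈ 9123.3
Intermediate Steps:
Q(n, r) = r (Q(n, r) = 1*r = r)
T(h) = 9
j = 28018/3 (j = 4/3 + (-69*29*(-14))/3 = 4/3 + (-2001*(-14))/3 = 4/3 + (⅓)*28014 = 4/3 + 9338 = 28018/3 ≈ 9339.3)
-24*T(-76) + j = -24*9 + 28018/3 = -216 + 28018/3 = 27370/3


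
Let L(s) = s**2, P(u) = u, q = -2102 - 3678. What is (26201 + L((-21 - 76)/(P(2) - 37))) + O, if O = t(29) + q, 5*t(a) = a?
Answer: 25032239/1225 ≈ 20434.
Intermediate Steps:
t(a) = a/5
q = -5780
O = -28871/5 (O = (1/5)*29 - 5780 = 29/5 - 5780 = -28871/5 ≈ -5774.2)
(26201 + L((-21 - 76)/(P(2) - 37))) + O = (26201 + ((-21 - 76)/(2 - 37))**2) - 28871/5 = (26201 + (-97/(-35))**2) - 28871/5 = (26201 + (-97*(-1/35))**2) - 28871/5 = (26201 + (97/35)**2) - 28871/5 = (26201 + 9409/1225) - 28871/5 = 32105634/1225 - 28871/5 = 25032239/1225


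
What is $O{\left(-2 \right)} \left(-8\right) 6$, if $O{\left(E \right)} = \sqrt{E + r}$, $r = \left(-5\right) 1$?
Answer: $- 48 i \sqrt{7} \approx - 127.0 i$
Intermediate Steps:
$r = -5$
$O{\left(E \right)} = \sqrt{-5 + E}$ ($O{\left(E \right)} = \sqrt{E - 5} = \sqrt{-5 + E}$)
$O{\left(-2 \right)} \left(-8\right) 6 = \sqrt{-5 - 2} \left(-8\right) 6 = \sqrt{-7} \left(-8\right) 6 = i \sqrt{7} \left(-8\right) 6 = - 8 i \sqrt{7} \cdot 6 = - 48 i \sqrt{7}$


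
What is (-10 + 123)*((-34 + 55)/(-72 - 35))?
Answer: -2373/107 ≈ -22.178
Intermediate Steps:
(-10 + 123)*((-34 + 55)/(-72 - 35)) = 113*(21/(-107)) = 113*(21*(-1/107)) = 113*(-21/107) = -2373/107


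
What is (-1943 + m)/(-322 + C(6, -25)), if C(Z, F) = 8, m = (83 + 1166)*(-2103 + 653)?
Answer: 1812993/314 ≈ 5773.9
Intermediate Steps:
m = -1811050 (m = 1249*(-1450) = -1811050)
(-1943 + m)/(-322 + C(6, -25)) = (-1943 - 1811050)/(-322 + 8) = -1812993/(-314) = -1812993*(-1/314) = 1812993/314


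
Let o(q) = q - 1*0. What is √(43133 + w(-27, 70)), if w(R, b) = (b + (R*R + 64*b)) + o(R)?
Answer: √48385 ≈ 219.97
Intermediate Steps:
o(q) = q (o(q) = q + 0 = q)
w(R, b) = R + R² + 65*b (w(R, b) = (b + (R*R + 64*b)) + R = (b + (R² + 64*b)) + R = (R² + 65*b) + R = R + R² + 65*b)
√(43133 + w(-27, 70)) = √(43133 + (-27 + (-27)² + 65*70)) = √(43133 + (-27 + 729 + 4550)) = √(43133 + 5252) = √48385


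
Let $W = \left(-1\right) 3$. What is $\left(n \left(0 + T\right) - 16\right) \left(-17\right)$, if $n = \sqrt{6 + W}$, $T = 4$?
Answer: $272 - 68 \sqrt{3} \approx 154.22$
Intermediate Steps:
$W = -3$
$n = \sqrt{3}$ ($n = \sqrt{6 - 3} = \sqrt{3} \approx 1.732$)
$\left(n \left(0 + T\right) - 16\right) \left(-17\right) = \left(\sqrt{3} \left(0 + 4\right) - 16\right) \left(-17\right) = \left(\sqrt{3} \cdot 4 - 16\right) \left(-17\right) = \left(4 \sqrt{3} - 16\right) \left(-17\right) = \left(-16 + 4 \sqrt{3}\right) \left(-17\right) = 272 - 68 \sqrt{3}$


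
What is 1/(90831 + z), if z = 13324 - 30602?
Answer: 1/73553 ≈ 1.3596e-5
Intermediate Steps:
z = -17278
1/(90831 + z) = 1/(90831 - 17278) = 1/73553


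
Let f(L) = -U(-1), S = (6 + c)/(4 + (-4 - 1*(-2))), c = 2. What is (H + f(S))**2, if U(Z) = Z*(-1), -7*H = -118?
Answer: 12321/49 ≈ 251.45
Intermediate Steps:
H = 118/7 (H = -1/7*(-118) = 118/7 ≈ 16.857)
U(Z) = -Z
S = 4 (S = (6 + 2)/(4 + (-4 - 1*(-2))) = 8/(4 + (-4 + 2)) = 8/(4 - 2) = 8/2 = 8*(1/2) = 4)
f(L) = -1 (f(L) = -(-1)*(-1) = -1*1 = -1)
(H + f(S))**2 = (118/7 - 1)**2 = (111/7)**2 = 12321/49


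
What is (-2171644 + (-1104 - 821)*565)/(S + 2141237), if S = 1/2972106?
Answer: -9686892950514/6363983335123 ≈ -1.5221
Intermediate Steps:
S = 1/2972106 ≈ 3.3646e-7
(-2171644 + (-1104 - 821)*565)/(S + 2141237) = (-2171644 + (-1104 - 821)*565)/(1/2972106 + 2141237) = (-2171644 - 1925*565)/(6363983335123/2972106) = (-2171644 - 1087625)*(2972106/6363983335123) = -3259269*2972106/6363983335123 = -9686892950514/6363983335123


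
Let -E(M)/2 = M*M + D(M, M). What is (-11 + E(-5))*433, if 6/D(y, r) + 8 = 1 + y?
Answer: -25980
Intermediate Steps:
D(y, r) = 6/(-7 + y) (D(y, r) = 6/(-8 + (1 + y)) = 6/(-7 + y))
E(M) = -12/(-7 + M) - 2*M² (E(M) = -2*(M*M + 6/(-7 + M)) = -2*(M² + 6/(-7 + M)) = -12/(-7 + M) - 2*M²)
(-11 + E(-5))*433 = (-11 + 2*(-6 + (-5)²*(7 - 1*(-5)))/(-7 - 5))*433 = (-11 + 2*(-6 + 25*(7 + 5))/(-12))*433 = (-11 + 2*(-1/12)*(-6 + 25*12))*433 = (-11 + 2*(-1/12)*(-6 + 300))*433 = (-11 + 2*(-1/12)*294)*433 = (-11 - 49)*433 = -60*433 = -25980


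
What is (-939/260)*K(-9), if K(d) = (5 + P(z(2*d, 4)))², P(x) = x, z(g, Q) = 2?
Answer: -46011/260 ≈ -176.97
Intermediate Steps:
K(d) = 49 (K(d) = (5 + 2)² = 7² = 49)
(-939/260)*K(-9) = -939/260*49 = -46011/260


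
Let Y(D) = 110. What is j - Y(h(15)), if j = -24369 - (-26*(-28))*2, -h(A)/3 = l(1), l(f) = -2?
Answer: -25935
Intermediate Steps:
h(A) = 6 (h(A) = -3*(-2) = 6)
j = -25825 (j = -24369 - 728*2 = -24369 - 1*1456 = -24369 - 1456 = -25825)
j - Y(h(15)) = -25825 - 1*110 = -25825 - 110 = -25935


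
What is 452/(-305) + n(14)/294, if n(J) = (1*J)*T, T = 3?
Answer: -2859/2135 ≈ -1.3391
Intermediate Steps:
n(J) = 3*J (n(J) = (1*J)*3 = J*3 = 3*J)
452/(-305) + n(14)/294 = 452/(-305) + (3*14)/294 = 452*(-1/305) + 42*(1/294) = -452/305 + ⅐ = -2859/2135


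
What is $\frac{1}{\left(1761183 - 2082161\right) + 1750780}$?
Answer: $\frac{1}{1429802} \approx 6.994 \cdot 10^{-7}$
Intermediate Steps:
$\frac{1}{\left(1761183 - 2082161\right) + 1750780} = \frac{1}{-320978 + 1750780} = \frac{1}{1429802}$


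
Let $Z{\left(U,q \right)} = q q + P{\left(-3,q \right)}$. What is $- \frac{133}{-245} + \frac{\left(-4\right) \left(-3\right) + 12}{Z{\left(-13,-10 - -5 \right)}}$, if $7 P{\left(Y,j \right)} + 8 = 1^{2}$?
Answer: $\frac{54}{35} \approx 1.5429$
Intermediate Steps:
$P{\left(Y,j \right)} = -1$ ($P{\left(Y,j \right)} = - \frac{8}{7} + \frac{1^{2}}{7} = - \frac{8}{7} + \frac{1}{7} \cdot 1 = - \frac{8}{7} + \frac{1}{7} = -1$)
$Z{\left(U,q \right)} = -1 + q^{2}$ ($Z{\left(U,q \right)} = q q - 1 = q^{2} - 1 = -1 + q^{2}$)
$- \frac{133}{-245} + \frac{\left(-4\right) \left(-3\right) + 12}{Z{\left(-13,-10 - -5 \right)}} = - \frac{133}{-245} + \frac{\left(-4\right) \left(-3\right) + 12}{-1 + \left(-10 - -5\right)^{2}} = \left(-133\right) \left(- \frac{1}{245}\right) + \frac{12 + 12}{-1 + \left(-10 + 5\right)^{2}} = \frac{19}{35} + \frac{24}{-1 + \left(-5\right)^{2}} = \frac{19}{35} + \frac{24}{-1 + 25} = \frac{19}{35} + \frac{24}{24} = \frac{19}{35} + 24 \cdot \frac{1}{24} = \frac{19}{35} + 1 = \frac{54}{35}$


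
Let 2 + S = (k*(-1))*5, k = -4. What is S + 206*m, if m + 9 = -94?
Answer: -21200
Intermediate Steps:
S = 18 (S = -2 - 4*(-1)*5 = -2 + 4*5 = -2 + 20 = 18)
m = -103 (m = -9 - 94 = -103)
S + 206*m = 18 + 206*(-103) = 18 - 21218 = -21200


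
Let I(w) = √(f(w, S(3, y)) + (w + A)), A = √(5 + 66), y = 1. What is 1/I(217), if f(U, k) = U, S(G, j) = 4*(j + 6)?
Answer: (434 + √71)^(-½) ≈ 0.047542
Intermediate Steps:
S(G, j) = 24 + 4*j (S(G, j) = 4*(6 + j) = 24 + 4*j)
A = √71 ≈ 8.4261
I(w) = √(√71 + 2*w) (I(w) = √(w + (w + √71)) = √(√71 + 2*w))
1/I(217) = 1/(√(√71 + 2*217)) = 1/(√(√71 + 434)) = 1/(√(434 + √71)) = (434 + √71)^(-½)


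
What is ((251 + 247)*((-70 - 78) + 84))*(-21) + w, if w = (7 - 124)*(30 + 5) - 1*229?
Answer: 664988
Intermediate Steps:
w = -4324 (w = -117*35 - 229 = -4095 - 229 = -4324)
((251 + 247)*((-70 - 78) + 84))*(-21) + w = ((251 + 247)*((-70 - 78) + 84))*(-21) - 4324 = (498*(-148 + 84))*(-21) - 4324 = (498*(-64))*(-21) - 4324 = -31872*(-21) - 4324 = 669312 - 4324 = 664988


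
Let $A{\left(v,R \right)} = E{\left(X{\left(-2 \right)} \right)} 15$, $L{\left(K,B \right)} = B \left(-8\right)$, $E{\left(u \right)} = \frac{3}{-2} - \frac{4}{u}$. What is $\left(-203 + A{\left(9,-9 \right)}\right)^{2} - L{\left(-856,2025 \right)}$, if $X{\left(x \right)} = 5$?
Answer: $\frac{290425}{4} \approx 72606.0$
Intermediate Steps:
$E{\left(u \right)} = - \frac{3}{2} - \frac{4}{u}$ ($E{\left(u \right)} = 3 \left(- \frac{1}{2}\right) - \frac{4}{u} = - \frac{3}{2} - \frac{4}{u}$)
$L{\left(K,B \right)} = - 8 B$
$A{\left(v,R \right)} = - \frac{69}{2}$ ($A{\left(v,R \right)} = \left(- \frac{3}{2} - \frac{4}{5}\right) 15 = \left(- \frac{23}{10}\right) 15 = - \frac{69}{2}$)
$\left(-203 + A{\left(9,-9 \right)}\right)^{2} - L{\left(-856,2025 \right)} = \left(-203 - \frac{69}{2}\right)^{2} - \left(-8\right) 2025 = \left(- \frac{475}{2}\right)^{2} - -16200 = \frac{225625}{4} + 16200 = \frac{290425}{4}$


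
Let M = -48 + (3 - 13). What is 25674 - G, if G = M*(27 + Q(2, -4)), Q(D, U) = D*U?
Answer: 26776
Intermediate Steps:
M = -58 (M = -48 - 10 = -58)
G = -1102 (G = -58*(27 + 2*(-4)) = -58*(27 - 8) = -58*19 = -1102)
25674 - G = 25674 - 1*(-1102) = 25674 + 1102 = 26776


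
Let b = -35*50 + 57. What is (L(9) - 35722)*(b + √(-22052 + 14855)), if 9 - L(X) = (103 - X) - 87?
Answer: 60473960 - 35720*I*√7197 ≈ 6.0474e+7 - 3.0303e+6*I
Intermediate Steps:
L(X) = -7 + X (L(X) = 9 - ((103 - X) - 87) = 9 - (16 - X) = 9 + (-16 + X) = -7 + X)
b = -1693 (b = -1750 + 57 = -1693)
(L(9) - 35722)*(b + √(-22052 + 14855)) = ((-7 + 9) - 35722)*(-1693 + √(-22052 + 14855)) = (2 - 35722)*(-1693 + √(-7197)) = -35720*(-1693 + I*√7197) = 60473960 - 35720*I*√7197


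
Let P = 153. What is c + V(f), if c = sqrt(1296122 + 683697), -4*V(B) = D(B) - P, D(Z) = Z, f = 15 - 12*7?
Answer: 111/2 + sqrt(1979819) ≈ 1462.6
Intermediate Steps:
f = -69 (f = 15 - 84 = -69)
V(B) = 153/4 - B/4 (V(B) = -(B - 1*153)/4 = -(B - 153)/4 = -(-153 + B)/4 = 153/4 - B/4)
c = sqrt(1979819) ≈ 1407.1
c + V(f) = sqrt(1979819) + (153/4 - 1/4*(-69)) = sqrt(1979819) + (153/4 + 69/4) = sqrt(1979819) + 111/2 = 111/2 + sqrt(1979819)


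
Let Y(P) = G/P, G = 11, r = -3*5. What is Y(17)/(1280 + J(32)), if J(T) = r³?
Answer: -11/35615 ≈ -0.00030886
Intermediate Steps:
r = -15
J(T) = -3375 (J(T) = (-15)³ = -3375)
Y(P) = 11/P
Y(17)/(1280 + J(32)) = (11/17)/(1280 - 3375) = (11*(1/17))/(-2095) = (11/17)*(-1/2095) = -11/35615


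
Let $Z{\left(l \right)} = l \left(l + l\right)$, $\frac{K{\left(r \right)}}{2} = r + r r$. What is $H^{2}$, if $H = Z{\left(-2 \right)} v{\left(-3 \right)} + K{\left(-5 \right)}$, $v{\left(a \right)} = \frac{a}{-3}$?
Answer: $2304$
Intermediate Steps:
$K{\left(r \right)} = 2 r + 2 r^{2}$ ($K{\left(r \right)} = 2 \left(r + r r\right) = 2 \left(r + r^{2}\right) = 2 r + 2 r^{2}$)
$Z{\left(l \right)} = 2 l^{2}$ ($Z{\left(l \right)} = l 2 l = 2 l^{2}$)
$v{\left(a \right)} = - \frac{a}{3}$ ($v{\left(a \right)} = a \left(- \frac{1}{3}\right) = - \frac{a}{3}$)
$H = 48$ ($H = 2 \left(-2\right)^{2} \left(\left(- \frac{1}{3}\right) \left(-3\right)\right) + 2 \left(-5\right) \left(1 - 5\right) = 2 \cdot 4 \cdot 1 + 2 \left(-5\right) \left(-4\right) = 8 \cdot 1 + 40 = 8 + 40 = 48$)
$H^{2} = 48^{2} = 2304$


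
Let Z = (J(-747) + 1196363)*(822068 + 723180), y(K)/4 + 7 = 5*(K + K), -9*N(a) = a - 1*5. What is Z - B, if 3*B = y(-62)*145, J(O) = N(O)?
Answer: 16639260914692/9 ≈ 1.8488e+12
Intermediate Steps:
N(a) = 5/9 - a/9 (N(a) = -(a - 1*5)/9 = -(a - 5)/9 = -(-5 + a)/9 = 5/9 - a/9)
y(K) = -28 + 40*K (y(K) = -28 + 4*(5*(K + K)) = -28 + 4*(5*(2*K)) = -28 + 4*(10*K) = -28 + 40*K)
J(O) = 5/9 - O/9
Z = 16639259823712/9 (Z = ((5/9 - ⅑*(-747)) + 1196363)*(822068 + 723180) = ((5/9 + 83) + 1196363)*1545248 = (752/9 + 1196363)*1545248 = (10768019/9)*1545248 = 16639259823712/9 ≈ 1.8488e+12)
B = -121220 (B = ((-28 + 40*(-62))*145)/3 = ((-28 - 2480)*145)/3 = (-2508*145)/3 = (⅓)*(-363660) = -121220)
Z - B = 16639259823712/9 - 1*(-121220) = 16639259823712/9 + 121220 = 16639260914692/9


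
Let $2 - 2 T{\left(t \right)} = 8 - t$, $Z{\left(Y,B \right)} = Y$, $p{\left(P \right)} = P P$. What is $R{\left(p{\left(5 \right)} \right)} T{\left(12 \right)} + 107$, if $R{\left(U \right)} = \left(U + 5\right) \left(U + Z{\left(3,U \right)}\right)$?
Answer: $2627$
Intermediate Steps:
$p{\left(P \right)} = P^{2}$
$T{\left(t \right)} = -3 + \frac{t}{2}$ ($T{\left(t \right)} = 1 - \frac{8 - t}{2} = 1 + \left(-4 + \frac{t}{2}\right) = -3 + \frac{t}{2}$)
$R{\left(U \right)} = \left(3 + U\right) \left(5 + U\right)$ ($R{\left(U \right)} = \left(U + 5\right) \left(U + 3\right) = \left(5 + U\right) \left(3 + U\right) = \left(3 + U\right) \left(5 + U\right)$)
$R{\left(p{\left(5 \right)} \right)} T{\left(12 \right)} + 107 = \left(15 + \left(5^{2}\right)^{2} + 8 \cdot 5^{2}\right) \left(-3 + \frac{1}{2} \cdot 12\right) + 107 = \left(15 + 25^{2} + 8 \cdot 25\right) \left(-3 + 6\right) + 107 = \left(15 + 625 + 200\right) 3 + 107 = 840 \cdot 3 + 107 = 2520 + 107 = 2627$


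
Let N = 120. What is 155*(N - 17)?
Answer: 15965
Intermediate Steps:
155*(N - 17) = 155*(120 - 17) = 155*103 = 15965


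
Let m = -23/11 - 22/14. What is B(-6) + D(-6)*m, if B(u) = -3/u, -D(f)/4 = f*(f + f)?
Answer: 162509/154 ≈ 1055.3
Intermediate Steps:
D(f) = -8*f² (D(f) = -4*f*(f + f) = -4*f*2*f = -8*f²)
m = -282/77 (m = -23*1/11 - 22*1/14 = -23/11 - 11/7 = -282/77 ≈ -3.6623)
B(-6) + D(-6)*m = -3/(-6) - 8*(-6)²*(-282/77) = -3*(-⅙) - 8*36*(-282/77) = ½ - 288*(-282/77) = ½ + 81216/77 = 162509/154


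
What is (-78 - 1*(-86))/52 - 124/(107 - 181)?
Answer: 880/481 ≈ 1.8295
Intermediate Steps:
(-78 - 1*(-86))/52 - 124/(107 - 181) = (-78 + 86)*(1/52) - 124/(-74) = 8*(1/52) - 124*(-1/74) = 2/13 + 62/37 = 880/481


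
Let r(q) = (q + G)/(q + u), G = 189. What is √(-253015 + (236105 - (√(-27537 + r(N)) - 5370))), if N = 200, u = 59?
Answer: √(-774114740 - 259*I*√1847108746)/259 ≈ 0.77233 - 107.43*I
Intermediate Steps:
r(q) = (189 + q)/(59 + q) (r(q) = (q + 189)/(q + 59) = (189 + q)/(59 + q))
√(-253015 + (236105 - (√(-27537 + r(N)) - 5370))) = √(-253015 + (236105 - (√(-27537 + (189 + 200)/(59 + 200)) - 5370))) = √(-253015 + (236105 - (√(-27537 + 389/259) - 5370))) = √(-253015 + (236105 - (√(-7131694/259) - 5370))) = √(-253015 + (236105 - (I*√1847108746/259 - 5370))) = √(-253015 + (236105 - (-5370 + I*√1847108746/259))) = √(-253015 + (236105 + (5370 - I*√1847108746/259))) = √(-253015 + (241475 - I*√1847108746/259)) = √(-11540 - I*√1847108746/259)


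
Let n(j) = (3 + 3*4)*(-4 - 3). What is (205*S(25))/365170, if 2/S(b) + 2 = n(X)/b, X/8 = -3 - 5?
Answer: -205/1132027 ≈ -0.00018109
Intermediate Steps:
X = -64 (X = 8*(-3 - 5) = 8*(-8) = -64)
n(j) = -105 (n(j) = (3 + 12)*(-7) = 15*(-7) = -105)
S(b) = 2/(-2 - 105/b)
(205*S(25))/365170 = (205*(-2*25/(105 + 2*25)))/365170 = (205*(-2*25/(105 + 50)))*(1/365170) = (205*(-2*25/155))*(1/365170) = (205*(-2*25*1/155))*(1/365170) = (205*(-10/31))*(1/365170) = -2050/31*1/365170 = -205/1132027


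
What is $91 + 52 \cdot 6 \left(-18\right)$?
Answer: $-5525$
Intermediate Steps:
$91 + 52 \cdot 6 \left(-18\right) = 91 + 52 \left(-108\right) = 91 - 5616 = -5525$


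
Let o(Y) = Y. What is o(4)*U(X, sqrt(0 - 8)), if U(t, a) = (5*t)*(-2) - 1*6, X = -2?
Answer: 56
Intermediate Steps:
U(t, a) = -6 - 10*t (U(t, a) = -10*t - 6 = -6 - 10*t)
o(4)*U(X, sqrt(0 - 8)) = 4*(-6 - 10*(-2)) = 4*(-6 + 20) = 4*14 = 56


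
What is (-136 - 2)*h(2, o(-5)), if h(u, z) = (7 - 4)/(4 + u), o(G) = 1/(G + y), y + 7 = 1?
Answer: -69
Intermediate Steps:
y = -6 (y = -7 + 1 = -6)
o(G) = 1/(-6 + G) (o(G) = 1/(G - 6) = 1/(-6 + G))
h(u, z) = 3/(4 + u)
(-136 - 2)*h(2, o(-5)) = (-136 - 2)*(3/(4 + 2)) = -414/6 = -138*½ = -69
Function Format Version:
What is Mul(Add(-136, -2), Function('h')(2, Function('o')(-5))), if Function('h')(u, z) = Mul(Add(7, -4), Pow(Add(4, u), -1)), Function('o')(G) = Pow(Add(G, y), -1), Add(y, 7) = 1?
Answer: -69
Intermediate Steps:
y = -6 (y = Add(-7, 1) = -6)
Function('o')(G) = Pow(Add(-6, G), -1) (Function('o')(G) = Pow(Add(G, -6), -1) = Pow(Add(-6, G), -1))
Function('h')(u, z) = Mul(3, Pow(Add(4, u), -1))
Mul(Add(-136, -2), Function('h')(2, Function('o')(-5))) = Mul(Add(-136, -2), Mul(3, Pow(Add(4, 2), -1))) = Mul(-138, Mul(3, Pow(6, -1))) = Mul(-138, Mul(3, Rational(1, 6))) = Mul(-138, Rational(1, 2)) = -69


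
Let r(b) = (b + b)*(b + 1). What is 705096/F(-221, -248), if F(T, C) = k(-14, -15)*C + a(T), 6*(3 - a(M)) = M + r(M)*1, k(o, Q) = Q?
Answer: -4230576/74681 ≈ -56.649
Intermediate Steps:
r(b) = 2*b*(1 + b) (r(b) = (2*b)*(1 + b) = 2*b*(1 + b))
a(M) = 3 - M/6 - M*(1 + M)/3 (a(M) = 3 - (M + (2*M*(1 + M))*1)/6 = 3 - (M + 2*M*(1 + M))/6 = 3 + (-M/6 - M*(1 + M)/3) = 3 - M/6 - M*(1 + M)/3)
F(T, C) = 3 - 15*C - T/2 - T**2/3 (F(T, C) = -15*C + (3 - T/2 - T**2/3) = 3 - 15*C - T/2 - T**2/3)
705096/F(-221, -248) = 705096/(3 - 15*(-248) - 1/2*(-221) - 1/3*(-221)**2) = 705096/(3 + 3720 + 221/2 - 1/3*48841) = 705096/(3 + 3720 + 221/2 - 48841/3) = 705096/(-74681/6) = 705096*(-6/74681) = -4230576/74681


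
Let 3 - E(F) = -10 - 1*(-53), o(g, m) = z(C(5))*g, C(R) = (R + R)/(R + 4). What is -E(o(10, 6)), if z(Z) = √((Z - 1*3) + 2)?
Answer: 40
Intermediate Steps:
C(R) = 2*R/(4 + R) (C(R) = (2*R)/(4 + R) = 2*R/(4 + R))
z(Z) = √(-1 + Z) (z(Z) = √((Z - 3) + 2) = √((-3 + Z) + 2) = √(-1 + Z))
o(g, m) = g/3 (o(g, m) = √(-1 + 2*5/(4 + 5))*g = √(-1 + 2*5/9)*g = √(-1 + 2*5*(⅑))*g = √(-1 + 10/9)*g = √(⅑)*g = g/3)
E(F) = -40 (E(F) = 3 - (-10 - 1*(-53)) = 3 - (-10 + 53) = 3 - 1*43 = 3 - 43 = -40)
-E(o(10, 6)) = -1*(-40) = 40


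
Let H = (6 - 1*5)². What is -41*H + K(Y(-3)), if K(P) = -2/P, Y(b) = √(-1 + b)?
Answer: -41 + I ≈ -41.0 + 1.0*I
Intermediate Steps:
H = 1 (H = (6 - 5)² = 1² = 1)
-41*H + K(Y(-3)) = -41*1 - 2/√(-1 - 3) = -41 - 2*(-I/2) = -41 - (-1)*I = -41 + I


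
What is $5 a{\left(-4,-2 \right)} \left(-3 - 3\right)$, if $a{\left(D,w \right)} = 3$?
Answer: $-90$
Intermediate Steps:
$5 a{\left(-4,-2 \right)} \left(-3 - 3\right) = 5 \cdot 3 \left(-3 - 3\right) = 15 \left(-3 - 3\right) = 15 \left(-6\right) = -90$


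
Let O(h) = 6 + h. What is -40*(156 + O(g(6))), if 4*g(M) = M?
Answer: -6540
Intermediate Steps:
g(M) = M/4
-40*(156 + O(g(6))) = -40*(156 + (6 + (¼)*6)) = -40*(156 + (6 + 3/2)) = -40*(156 + 15/2) = -40*327/2 = -6540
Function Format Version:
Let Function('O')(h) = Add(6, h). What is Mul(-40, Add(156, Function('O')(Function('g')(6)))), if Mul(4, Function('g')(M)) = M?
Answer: -6540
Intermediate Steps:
Function('g')(M) = Mul(Rational(1, 4), M)
Mul(-40, Add(156, Function('O')(Function('g')(6)))) = Mul(-40, Add(156, Add(6, Mul(Rational(1, 4), 6)))) = Mul(-40, Add(156, Add(6, Rational(3, 2)))) = Mul(-40, Add(156, Rational(15, 2))) = Mul(-40, Rational(327, 2)) = -6540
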